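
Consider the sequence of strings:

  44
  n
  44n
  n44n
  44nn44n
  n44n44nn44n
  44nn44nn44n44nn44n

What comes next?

n44n44nn44n44nn44nn44n44nn44n

This is a Fibonacci-style word recurrence s(k) = s(k−2)·s(k−1): e.g. 44·n = 44n.
The next term joins n44n44nn44n and 44nn44nn44n44nn44n.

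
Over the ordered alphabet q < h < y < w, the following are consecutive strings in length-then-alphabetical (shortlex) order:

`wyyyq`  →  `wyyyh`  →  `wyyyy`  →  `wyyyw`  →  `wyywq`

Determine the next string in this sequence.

wyywh

Treat wyywq as a base-4 numeral over the given alphabet and add one, carrying through any trailing w's.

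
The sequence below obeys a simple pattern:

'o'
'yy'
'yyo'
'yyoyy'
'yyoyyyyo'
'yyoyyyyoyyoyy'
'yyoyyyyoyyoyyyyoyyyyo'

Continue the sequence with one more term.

From term 3 onward, concatenate the last term with the second-to-last: yy·o = yyo, yyo·yy = yyoyy, …
So term 8 is yyoyyyyoyyoyyyyoyyyyo·yyoyyyyoyyoyy.

yyoyyyyoyyoyyyyoyyyyoyyoyyyyoyyoyy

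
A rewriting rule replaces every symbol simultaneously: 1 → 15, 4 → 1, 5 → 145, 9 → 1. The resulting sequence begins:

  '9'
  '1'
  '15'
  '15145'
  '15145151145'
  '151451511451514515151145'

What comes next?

Rewriting the 24 symbols of 151451511451514515151145 one by one yields 15 145 15 1 145 15 145 15 15 1 145 15 145 15 1 145 15 145 15 145 15 15 1 145; concatenated:

15145151145151451515114515145151145151451514515151145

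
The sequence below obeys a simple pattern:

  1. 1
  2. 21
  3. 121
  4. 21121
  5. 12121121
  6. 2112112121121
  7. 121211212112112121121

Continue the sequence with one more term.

2112112121121121211212112112121121

From term 3 onward, concatenate the second-to-last term with the last: 1·21 = 121, 21·121 = 21121, …
Continuing: 2112112121121 · 121211212112112121121 gives term 8.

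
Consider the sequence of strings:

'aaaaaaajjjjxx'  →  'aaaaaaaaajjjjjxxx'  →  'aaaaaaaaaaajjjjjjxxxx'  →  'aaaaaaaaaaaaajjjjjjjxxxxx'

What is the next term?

aaaaaaaaaaaaaaajjjjjjjjxxxxxx

Reading off run lengths: a runs 7, 9, 11, 13; j runs 4, 5, 6, 7; x runs 2, 3, 4, 5 — each is linear in n, where the shown terms are n = 3, 4, 5, 6.
For the next term, n = 7, so the run lengths are 15, 8, 6.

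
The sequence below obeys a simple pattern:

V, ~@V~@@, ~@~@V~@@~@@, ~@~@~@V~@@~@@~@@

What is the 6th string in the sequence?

~@~@~@~@~@V~@@~@@~@@~@@~@@

Each term wraps the previous one in ~@ on the left and ~@@ on the right.
From ~@~@~@V~@@~@@~@@, 2 further steps: ~@~@~@V~@@~@@~@@ → ~@~@~@~@V~@@~@@~@@~@@ → (answer).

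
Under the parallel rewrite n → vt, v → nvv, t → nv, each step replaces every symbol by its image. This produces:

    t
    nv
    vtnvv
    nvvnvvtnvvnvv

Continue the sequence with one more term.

vtnvvnvvvtnvvnvvnvvtnvvnvvvtnvvnvv

φ(nvvnvvtnvvnvv) expands symbol-by-symbol to vt nvv nvv vt nvv nvv nv vt nvv nvv vt nvv nvv; joining the 13 pieces gives the next term.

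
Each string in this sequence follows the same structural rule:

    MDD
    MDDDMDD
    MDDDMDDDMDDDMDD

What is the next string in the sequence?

s(k+1) = s(k)·D·s(k) — each term doubles the last with 'D' between the halves.
So the next term is two copies of MDDDMDDDMDDDMDD with 'D' between the halves.

MDDDMDDDMDDDMDDDMDDDMDDDMDDDMDD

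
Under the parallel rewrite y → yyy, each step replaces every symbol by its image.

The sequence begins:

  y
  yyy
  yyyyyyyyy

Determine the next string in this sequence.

yyyyyyyyyyyyyyyyyyyyyyyyyyy

Apply φ to yyyyyyyyy symbol by symbol: y→yyy, y→yyy, y→yyy, y→yyy, y→yyy, y→yyy, y→yyy, y→yyy, y→yyy; joined: yyy yyy yyy yyy yyy yyy yyy yyy yyy.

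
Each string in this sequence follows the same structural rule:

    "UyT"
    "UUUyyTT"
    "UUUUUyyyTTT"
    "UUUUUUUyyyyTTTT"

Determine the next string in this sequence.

UUUUUUUUUyyyyyTTTTT

Reading off run lengths: U runs 1, 3, 5, 7; y runs 1, 2, 3, 4; T runs 1, 2, 3, 4 — each is linear in n (n = 1, 2, …).
At n = 5 the blocks have lengths 9, 5, 5.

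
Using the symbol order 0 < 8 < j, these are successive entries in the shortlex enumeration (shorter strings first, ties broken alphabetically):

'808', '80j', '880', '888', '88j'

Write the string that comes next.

8j0

Treat 88j as a base-3 numeral over the given alphabet and add one, carrying through any trailing j's.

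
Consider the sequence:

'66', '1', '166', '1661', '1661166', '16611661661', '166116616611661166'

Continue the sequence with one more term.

16611661661166116616611661661

This is a Fibonacci-style word recurrence s(k) = s(k−1)·s(k−2): e.g. 1·66 = 166.
Continuing: 166116616611661166 · 16611661661 gives term 8.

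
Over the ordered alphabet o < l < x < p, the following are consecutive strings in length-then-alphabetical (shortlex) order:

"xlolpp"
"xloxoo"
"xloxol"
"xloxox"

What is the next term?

xloxop

Find the rightmost character of xloxox below p, bump it to the next letter, and reset everything to its right to o.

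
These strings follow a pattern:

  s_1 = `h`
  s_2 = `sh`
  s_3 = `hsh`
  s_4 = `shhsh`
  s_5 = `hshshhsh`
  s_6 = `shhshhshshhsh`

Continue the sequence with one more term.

hshshhshshhshhshshhsh

From term 3 onward, concatenate the second-to-last term with the last: h·sh = hsh, sh·hsh = shhsh, …
Continuing: hshshhsh · shhshhshshhsh gives term 7.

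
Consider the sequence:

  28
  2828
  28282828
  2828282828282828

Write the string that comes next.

28282828282828282828282828282828

s(k+1) = s(k)·s(k) — each term doubles the last.
So the next term is two copies of 2828282828282828.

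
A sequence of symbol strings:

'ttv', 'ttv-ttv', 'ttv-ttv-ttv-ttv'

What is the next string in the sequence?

s(k+1) = s(k)·-·s(k) — each term doubles the last with '-' between the halves.
Doubling ttv-ttv-ttv-ttv with '-' between the halves:

ttv-ttv-ttv-ttv-ttv-ttv-ttv-ttv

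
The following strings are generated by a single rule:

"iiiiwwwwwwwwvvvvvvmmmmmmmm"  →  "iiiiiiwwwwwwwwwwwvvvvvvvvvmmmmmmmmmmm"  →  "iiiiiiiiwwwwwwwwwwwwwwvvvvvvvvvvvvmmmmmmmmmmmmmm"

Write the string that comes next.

Reading off run lengths: i runs 4, 6, 8; w runs 8, 11, 14; v runs 6, 9, 12; m runs 8, 11, 14 — each is linear in n, where the shown terms are n = 2, 3, 4.
At n = 5 the blocks have lengths 10, 17, 15, 17.

iiiiiiiiiiwwwwwwwwwwwwwwwwwvvvvvvvvvvvvvvvmmmmmmmmmmmmmmmmm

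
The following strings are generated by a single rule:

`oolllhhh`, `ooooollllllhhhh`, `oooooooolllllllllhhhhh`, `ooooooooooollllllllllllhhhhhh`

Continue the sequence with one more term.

oooooooooooooolllllllllllllllhhhhhhh

The n-th term is 3n-1 o's then 3n l's then n+2 h's (n = 1, 2, …).
Setting n = 5 gives 14, 15, 7 characters in each block.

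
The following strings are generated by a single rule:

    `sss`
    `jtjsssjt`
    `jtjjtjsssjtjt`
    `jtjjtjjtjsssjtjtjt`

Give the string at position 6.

jtjjtjjtjjtjjtjsssjtjtjtjtjt

s(k+1) = jtj·s(k)·jt, so each term gains jtj as a prefix and jt as a suffix.
From jtjjtjjtjsssjtjtjt, 2 further steps: jtjjtjjtjsssjtjtjt → jtjjtjjtjjtjsssjtjtjtjt → (answer).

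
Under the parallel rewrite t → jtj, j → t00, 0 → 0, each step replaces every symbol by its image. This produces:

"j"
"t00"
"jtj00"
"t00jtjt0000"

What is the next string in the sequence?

jtj00t00jtjt00jtj0000

Apply φ to t00jtjt0000 symbol by symbol: t→jtj, 0→0, 0→0, j→t00, t→jtj, j→t00, t→jtj, 0→0, 0→0, 0→0, 0→0; joined: jtj 0 0 t00 jtj t00 jtj 0 0 0 0.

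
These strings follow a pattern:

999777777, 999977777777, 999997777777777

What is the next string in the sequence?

The n-th term is n 9's then 2n 7's, where the shown terms are n = 3, 4, 5.
Setting n = 6 gives 6, 12 characters in each block.

999999777777777777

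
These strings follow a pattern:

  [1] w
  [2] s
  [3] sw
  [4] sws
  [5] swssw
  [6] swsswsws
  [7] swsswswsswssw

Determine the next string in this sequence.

swsswswsswsswswsswsws

This is a Fibonacci-style word recurrence s(k) = s(k−1)·s(k−2): e.g. s·w = sw.
So term 8 is swsswswsswssw·swsswsws.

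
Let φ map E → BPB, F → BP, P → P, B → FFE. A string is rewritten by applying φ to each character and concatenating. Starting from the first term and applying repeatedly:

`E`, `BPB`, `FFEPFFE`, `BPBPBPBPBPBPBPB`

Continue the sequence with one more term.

Replace each of the 15 characters of BPBPBPBPBPBPBPB in place — FFE P FFE P FFE P FFE P FFE P FFE P FFE P FFE — and concatenate.

FFEPFFEPFFEPFFEPFFEPFFEPFFEPFFE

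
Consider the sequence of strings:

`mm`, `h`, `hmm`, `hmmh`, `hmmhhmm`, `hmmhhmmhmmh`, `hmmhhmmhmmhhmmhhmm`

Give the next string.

hmmhhmmhmmhhmmhhmmhmmhhmmhmmh

This is a Fibonacci-style word recurrence s(k) = s(k−1)·s(k−2): e.g. h·mm = hmm.
So term 8 is hmmhhmmhmmhhmmhhmm·hmmhhmmhmmh.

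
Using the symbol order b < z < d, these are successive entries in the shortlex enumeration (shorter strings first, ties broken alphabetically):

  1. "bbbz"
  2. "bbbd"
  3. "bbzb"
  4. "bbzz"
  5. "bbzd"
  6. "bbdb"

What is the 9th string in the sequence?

bzbb

Advancing 3 positions from bbdb through bbdb → bbdz → bbdd reaches term 9.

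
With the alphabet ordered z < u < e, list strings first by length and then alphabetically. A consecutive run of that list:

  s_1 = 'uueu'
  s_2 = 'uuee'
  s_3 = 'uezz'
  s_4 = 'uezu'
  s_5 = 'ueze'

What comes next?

The successor of ueze increments the rightmost position that isn't already e and resets every position after it to z.

ueuz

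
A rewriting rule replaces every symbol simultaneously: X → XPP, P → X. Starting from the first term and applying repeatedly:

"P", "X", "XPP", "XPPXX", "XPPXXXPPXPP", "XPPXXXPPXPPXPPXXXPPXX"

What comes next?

φ(XPPXXXPPXPPXPPXXXPPXX) expands symbol-by-symbol to XPP X X XPP XPP XPP X X XPP X X XPP X X XPP XPP XPP X X XPP XPP; joining the 21 pieces gives the next term.

XPPXXXPPXPPXPPXXXPPXXXPPXXXPPXPPXPPXXXPPXPP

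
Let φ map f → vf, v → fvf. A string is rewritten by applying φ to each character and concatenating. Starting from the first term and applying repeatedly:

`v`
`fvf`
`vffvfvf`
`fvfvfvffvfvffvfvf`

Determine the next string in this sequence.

vffvfvffvfvffvfvfvffvfvffvfvfvffvfvffvfvf

φ(fvfvfvffvfvffvfvf) expands symbol-by-symbol to vf fvf vf fvf vf fvf vf vf fvf vf fvf vf vf fvf vf fvf vf; joining the 17 pieces gives the next term.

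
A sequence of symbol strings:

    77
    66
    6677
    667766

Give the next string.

6677666677

Each term (from the third on) is the previous term followed by the one before it: term 3 = 66·77 = 6677.
Continuing: 667766 · 6677 gives term 5.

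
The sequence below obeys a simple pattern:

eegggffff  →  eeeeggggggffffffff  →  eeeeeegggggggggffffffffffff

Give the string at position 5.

Reading off run lengths: e runs 2, 4, 6; g runs 3, 6, 9; f runs 4, 8, 12 — each is linear in n (n = 1, 2, …).
Setting n = 5 gives 10, 15, 20 characters in each block.

eeeeeeeeeegggggggggggggggffffffffffffffffffff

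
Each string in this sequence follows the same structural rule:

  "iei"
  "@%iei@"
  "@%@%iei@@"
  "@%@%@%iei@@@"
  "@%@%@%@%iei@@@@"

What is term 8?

s(k+1) = @%·s(k)·@, so each term gains @% as a prefix and @ as a suffix.
From @%@%@%@%iei@@@@, 3 further steps: @%@%@%@%iei@@@@ → @%@%@%@%@%iei@@@@@ → @%@%@%@%@%@%iei@@@@@@ → (answer).

@%@%@%@%@%@%@%iei@@@@@@@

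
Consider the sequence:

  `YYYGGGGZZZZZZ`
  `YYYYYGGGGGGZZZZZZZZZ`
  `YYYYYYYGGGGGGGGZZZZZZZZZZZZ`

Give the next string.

YYYYYYYYYGGGGGGGGGGZZZZZZZZZZZZZZZ

The n-th term is 2n+1 Y's then 2n+2 G's then 3n+3 Z's (n = 1, 2, …).
At n = 4 the blocks have lengths 9, 10, 15.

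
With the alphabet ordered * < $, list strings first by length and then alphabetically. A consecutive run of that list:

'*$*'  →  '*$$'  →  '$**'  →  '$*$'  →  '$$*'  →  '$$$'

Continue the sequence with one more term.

****

$$$ is the last string of length 3, so the next is the first of length 4: * repeated 4 times.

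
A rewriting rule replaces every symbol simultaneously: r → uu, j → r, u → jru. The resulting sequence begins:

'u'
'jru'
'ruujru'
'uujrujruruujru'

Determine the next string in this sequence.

Rewriting the 14 symbols of uujrujruruujru one by one yields jru jru r uu jru r uu jru uu jru jru r uu jru; concatenated:

jrujruruujruruujruuujrujruruujru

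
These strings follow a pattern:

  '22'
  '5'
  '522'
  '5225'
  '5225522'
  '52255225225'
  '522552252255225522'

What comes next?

From term 3 onward, concatenate the last term with the second-to-last: 5·22 = 522, 522·5 = 5225, …
The next term joins 522552252255225522 and 52255225225.

52255225225522552252255225225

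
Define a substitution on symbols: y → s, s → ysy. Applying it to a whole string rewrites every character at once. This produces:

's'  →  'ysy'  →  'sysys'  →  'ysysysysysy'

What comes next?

sysysysysysysysysysys

Expanding ysysysysysy: y→s, s→ysy, y→s, s→ysy, y→s, s→ysy, y→s, s→ysy, y→s, s→ysy, y→s. Concatenated: s ysy s ysy s ysy s ysy s ysy s.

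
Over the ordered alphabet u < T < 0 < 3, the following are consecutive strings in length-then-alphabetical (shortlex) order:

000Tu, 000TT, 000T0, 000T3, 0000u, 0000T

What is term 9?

0003u

Advancing 3 positions from 0000T through 0000T → 00000 → 00003 reaches term 9.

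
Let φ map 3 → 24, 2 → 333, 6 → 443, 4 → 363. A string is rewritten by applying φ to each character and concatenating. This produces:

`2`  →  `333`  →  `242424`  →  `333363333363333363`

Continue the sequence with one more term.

242424244432424242424443242424242444324

Replace each of the 18 characters of 333363333363333363 in place — 24 24 24 24 443 24 24 24 24 24 443 24 24 24 24 24 443 24 — and concatenate.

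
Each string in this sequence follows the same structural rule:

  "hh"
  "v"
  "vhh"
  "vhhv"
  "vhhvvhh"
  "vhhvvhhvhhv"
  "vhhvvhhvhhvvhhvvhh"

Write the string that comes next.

vhhvvhhvhhvvhhvvhhvhhvvhhvhhv

This is a Fibonacci-style word recurrence s(k) = s(k−1)·s(k−2): e.g. v·hh = vhh.
The next term joins vhhvvhhvhhvvhhvvhh and vhhvvhhvhhv.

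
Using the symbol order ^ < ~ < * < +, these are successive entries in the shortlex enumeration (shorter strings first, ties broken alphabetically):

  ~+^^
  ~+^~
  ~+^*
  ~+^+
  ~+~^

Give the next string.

~+~~

Find the rightmost character of ~+~^ below +, bump it to the next letter, and reset everything to its right to ^.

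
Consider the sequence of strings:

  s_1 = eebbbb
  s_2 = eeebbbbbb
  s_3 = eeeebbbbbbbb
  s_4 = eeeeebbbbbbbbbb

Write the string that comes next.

Term n consists of n e's, followed by 2n b's, where the shown terms are n = 2, 3, 4, 5.
Setting n = 6 gives 6, 12 characters in each block.

eeeeeebbbbbbbbbbbb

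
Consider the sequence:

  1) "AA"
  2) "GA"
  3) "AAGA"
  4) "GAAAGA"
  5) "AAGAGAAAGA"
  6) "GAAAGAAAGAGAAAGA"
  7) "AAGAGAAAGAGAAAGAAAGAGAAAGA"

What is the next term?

GAAAGAAAGAGAAAGAAAGAGAAAGAGAAAGAAAGAGAAAGA

From term 3 onward, concatenate the second-to-last term with the last: AA·GA = AAGA, GA·AAGA = GAAAGA, …
The next term joins GAAAGAAAGAGAAAGA and AAGAGAAAGAGAAAGAAAGAGAAAGA.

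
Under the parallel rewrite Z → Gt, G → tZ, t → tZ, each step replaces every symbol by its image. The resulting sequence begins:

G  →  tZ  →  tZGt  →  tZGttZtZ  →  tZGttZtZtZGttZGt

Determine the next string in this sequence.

φ(tZGttZtZtZGttZGt) expands symbol-by-symbol to tZ Gt tZ tZ tZ Gt tZ Gt tZ Gt tZ tZ tZ Gt tZ tZ; joining the 16 pieces gives the next term.

tZGttZtZtZGttZGttZGttZtZtZGttZtZ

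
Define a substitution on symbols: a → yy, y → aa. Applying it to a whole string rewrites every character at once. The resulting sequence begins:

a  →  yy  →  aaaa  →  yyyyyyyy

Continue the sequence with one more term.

Apply φ to yyyyyyyy symbol by symbol: y→aa, y→aa, y→aa, y→aa, y→aa, y→aa, y→aa, y→aa; joined: aa aa aa aa aa aa aa aa.

aaaaaaaaaaaaaaaa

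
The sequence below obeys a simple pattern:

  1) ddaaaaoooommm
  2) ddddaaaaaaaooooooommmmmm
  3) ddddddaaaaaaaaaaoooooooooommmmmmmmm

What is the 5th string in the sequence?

ddddddddddaaaaaaaaaaaaaaaaoooooooooooooooommmmmmmmmmmmmmm

Term n consists of 2n d's, followed by 3n+1 a's, followed by 3n+1 o's, followed by 3n m's (n = 1, 2, …).
For term 5, n = 5, so the run lengths are 10, 16, 16, 15.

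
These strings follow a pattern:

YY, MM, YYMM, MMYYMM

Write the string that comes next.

YYMMMMYYMM

Each term (from the third on) is the two preceding terms concatenated in order: term 3 = YY·MM = YYMM.
The next term joins YYMM and MMYYMM.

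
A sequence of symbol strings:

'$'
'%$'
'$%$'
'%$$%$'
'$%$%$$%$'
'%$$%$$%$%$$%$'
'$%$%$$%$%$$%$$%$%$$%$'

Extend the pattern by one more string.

Each term (from the third on) is the two preceding terms concatenated in order: term 3 = $·%$ = $%$.
So term 8 is %$$%$$%$%$$%$·$%$%$$%$%$$%$$%$%$$%$.

%$$%$$%$%$$%$$%$%$$%$%$$%$$%$%$$%$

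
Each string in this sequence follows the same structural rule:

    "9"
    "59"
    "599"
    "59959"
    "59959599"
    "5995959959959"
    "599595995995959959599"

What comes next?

5995959959959599595995995959959959

This is a Fibonacci-style word recurrence s(k) = s(k−1)·s(k−2): e.g. 59·9 = 599.
Continuing: 599595995995959959599 · 5995959959959 gives term 8.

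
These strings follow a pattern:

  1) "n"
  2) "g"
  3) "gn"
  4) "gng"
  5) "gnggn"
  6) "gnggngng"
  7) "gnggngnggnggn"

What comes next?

gnggngnggnggngnggngng

Each term (from the third on) is the previous term followed by the one before it: term 3 = g·n = gn.
So term 8 is gnggngnggnggn·gnggngng.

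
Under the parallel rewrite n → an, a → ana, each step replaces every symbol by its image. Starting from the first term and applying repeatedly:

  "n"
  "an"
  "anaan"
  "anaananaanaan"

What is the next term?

anaananaanaananaananaanaananaanaan

φ(anaananaanaan) expands symbol-by-symbol to ana an ana ana an ana an ana ana an ana ana an; joining the 13 pieces gives the next term.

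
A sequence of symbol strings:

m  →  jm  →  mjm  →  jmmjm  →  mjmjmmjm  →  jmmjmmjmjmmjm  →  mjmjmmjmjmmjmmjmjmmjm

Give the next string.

jmmjmmjmjmmjmmjmjmmjmjmmjmmjmjmmjm

From term 3 onward, concatenate the second-to-last term with the last: m·jm = mjm, jm·mjm = jmmjm, …
The next term joins jmmjmmjmjmmjm and mjmjmmjmjmmjmmjmjmmjm.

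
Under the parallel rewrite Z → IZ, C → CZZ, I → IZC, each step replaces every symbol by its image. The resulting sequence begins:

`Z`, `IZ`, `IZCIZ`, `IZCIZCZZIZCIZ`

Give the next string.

Rewriting the 13 symbols of IZCIZCZZIZCIZ one by one yields IZC IZ CZZ IZC IZ CZZ IZ IZ IZC IZ CZZ IZC IZ; concatenated:

IZCIZCZZIZCIZCZZIZIZIZCIZCZZIZCIZ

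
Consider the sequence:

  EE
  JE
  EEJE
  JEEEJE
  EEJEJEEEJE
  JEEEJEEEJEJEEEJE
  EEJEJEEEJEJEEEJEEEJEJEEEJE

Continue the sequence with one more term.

Each term (from the third on) is the two preceding terms concatenated in order: term 3 = EE·JE = EEJE.
So term 8 is JEEEJEEEJEJEEEJE·EEJEJEEEJEJEEEJEEEJEJEEEJE.

JEEEJEEEJEJEEEJEEEJEJEEEJEJEEEJEEEJEJEEEJE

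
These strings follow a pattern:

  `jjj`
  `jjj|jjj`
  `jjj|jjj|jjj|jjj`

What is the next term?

Each string is two copies of the previous one joined by '|'.
So the next term is two copies of jjj|jjj|jjj|jjj with '|' between the halves.

jjj|jjj|jjj|jjj|jjj|jjj|jjj|jjj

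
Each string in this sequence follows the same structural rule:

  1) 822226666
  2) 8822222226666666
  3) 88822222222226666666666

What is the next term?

The n-th term is n 8's then 3n+1 2's then 3n+1 6's (n = 1, 2, …).
Setting n = 4 gives 4, 13, 13 characters in each block.

888822222222222226666666666666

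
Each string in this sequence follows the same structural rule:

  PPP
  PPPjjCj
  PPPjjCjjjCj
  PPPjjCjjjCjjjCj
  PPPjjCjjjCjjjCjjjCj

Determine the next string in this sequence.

The strings grow by a fixed suffix jjCj each time.
So the next term is PPPjjCjjjCjjjCjjjCj·jjCj.

PPPjjCjjjCjjjCjjjCjjjCj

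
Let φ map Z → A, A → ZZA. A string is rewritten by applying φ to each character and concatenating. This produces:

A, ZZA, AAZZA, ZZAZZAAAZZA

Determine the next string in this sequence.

Expanding ZZAZZAAAZZA: Z→A, Z→A, A→ZZA, Z→A, Z→A, A→ZZA, A→ZZA, A→ZZA, Z→A, Z→A, A→ZZA. Concatenated: A A ZZA A A ZZA ZZA ZZA A A ZZA.

AAZZAAAZZAZZAZZAAAZZA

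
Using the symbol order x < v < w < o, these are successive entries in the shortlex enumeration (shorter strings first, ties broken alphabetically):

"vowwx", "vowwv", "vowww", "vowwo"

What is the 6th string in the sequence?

Stepping forward 2 times from vowwo: vowwo → vowox, then the target.

vowov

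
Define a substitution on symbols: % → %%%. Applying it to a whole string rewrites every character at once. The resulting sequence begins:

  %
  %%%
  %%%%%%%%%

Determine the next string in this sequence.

%%%%%%%%%%%%%%%%%%%%%%%%%%%

Rewriting each symbol of %%%%%%%%%: %→%%%, %→%%%, %→%%%, %→%%%, %→%%%, %→%%%, %→%%%, %→%%%, %→%%%, which concatenates to %%% %%% %%% %%% %%% %%% %%% %%% %%%.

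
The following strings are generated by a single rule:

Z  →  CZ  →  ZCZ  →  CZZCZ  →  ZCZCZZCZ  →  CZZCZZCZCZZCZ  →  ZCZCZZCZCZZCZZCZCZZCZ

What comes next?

CZZCZZCZCZZCZZCZCZZCZCZZCZZCZCZZCZ

Each term (from the third on) is the two preceding terms concatenated in order: term 3 = Z·CZ = ZCZ.
Continuing: CZZCZZCZCZZCZ · ZCZCZZCZCZZCZZCZCZZCZ gives term 8.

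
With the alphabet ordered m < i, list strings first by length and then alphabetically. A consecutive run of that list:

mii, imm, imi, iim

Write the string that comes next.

iii

Treat iim as a base-2 numeral over the given alphabet and add one, carrying through any trailing i's.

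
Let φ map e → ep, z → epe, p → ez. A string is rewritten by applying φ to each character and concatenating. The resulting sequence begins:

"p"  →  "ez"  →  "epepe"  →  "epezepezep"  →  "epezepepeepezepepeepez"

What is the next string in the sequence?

Applying the rule to each of the 22 symbols of epezepepeepezepepeepez gives the pieces ep ez ep epe ep ez ep ez ep ep ez ep epe ep ez ep ez ep ep ez ep epe, which concatenate to the answer.

epezepepeepezepezepepezepepeepezepezepepezepepe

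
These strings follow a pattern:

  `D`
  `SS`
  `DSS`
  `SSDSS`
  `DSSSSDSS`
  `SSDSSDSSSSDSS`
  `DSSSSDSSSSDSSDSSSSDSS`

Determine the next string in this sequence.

Each term (from the third on) is the two preceding terms concatenated in order: term 3 = D·SS = DSS.
Continuing: SSDSSDSSSSDSS · DSSSSDSSSSDSSDSSSSDSS gives term 8.

SSDSSDSSSSDSSDSSSSDSSSSDSSDSSSSDSS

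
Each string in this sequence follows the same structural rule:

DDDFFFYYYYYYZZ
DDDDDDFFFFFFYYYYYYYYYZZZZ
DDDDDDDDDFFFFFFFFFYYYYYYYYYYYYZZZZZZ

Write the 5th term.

DDDDDDDDDDDDDDDFFFFFFFFFFFFFFFYYYYYYYYYYYYYYYYYYZZZZZZZZZZ

Term n consists of 3n D's, followed by 3n F's, followed by 3n+3 Y's, followed by 2n Z's (n = 1, 2, …).
At n = 5 the blocks have lengths 15, 15, 18, 10.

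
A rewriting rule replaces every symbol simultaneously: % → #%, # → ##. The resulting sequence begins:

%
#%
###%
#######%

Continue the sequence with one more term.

###############%

Expanding #######%: #→##, #→##, #→##, #→##, #→##, #→##, #→##, %→#%. Concatenated: ## ## ## ## ## ## ## #%.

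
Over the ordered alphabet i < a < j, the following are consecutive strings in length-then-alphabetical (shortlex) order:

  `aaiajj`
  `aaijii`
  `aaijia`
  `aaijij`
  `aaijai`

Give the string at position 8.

aaijji

Stepping forward 3 times from aaijai: aaijai → aaijaa → aaijaj, then the target.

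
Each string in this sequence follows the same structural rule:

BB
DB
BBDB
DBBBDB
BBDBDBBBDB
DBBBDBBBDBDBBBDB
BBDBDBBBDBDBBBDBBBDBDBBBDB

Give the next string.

DBBBDBBBDBDBBBDBBBDBDBBBDBDBBBDBBBDBDBBBDB

This is a Fibonacci-style word recurrence s(k) = s(k−2)·s(k−1): e.g. BB·DB = BBDB.
The next term joins DBBBDBBBDBDBBBDB and BBDBDBBBDBDBBBDBBBDBDBBBDB.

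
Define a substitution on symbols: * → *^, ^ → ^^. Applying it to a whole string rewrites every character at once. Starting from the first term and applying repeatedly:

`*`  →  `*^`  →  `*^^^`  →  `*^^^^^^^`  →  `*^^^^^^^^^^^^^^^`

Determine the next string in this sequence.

Replace each of the 16 characters of *^^^^^^^^^^^^^^^ in place — *^ ^^ ^^ ^^ ^^ ^^ ^^ ^^ ^^ ^^ ^^ ^^ ^^ ^^ ^^ ^^ — and concatenate.

*^^^^^^^^^^^^^^^^^^^^^^^^^^^^^^^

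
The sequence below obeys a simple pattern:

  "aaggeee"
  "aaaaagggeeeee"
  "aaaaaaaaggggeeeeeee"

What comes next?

aaaaaaaaaaagggggeeeeeeeee

Reading off run lengths: a runs 2, 5, 8; g runs 2, 3, 4; e runs 3, 5, 7 — each is linear in n (n = 1, 2, …).
Setting n = 4 gives 11, 5, 9 characters in each block.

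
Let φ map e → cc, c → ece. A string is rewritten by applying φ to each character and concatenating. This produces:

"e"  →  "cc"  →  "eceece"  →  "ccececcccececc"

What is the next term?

Replace each of the 14 characters of ccececcccececc in place — ece ece cc ece cc ece ece ece ece cc ece cc ece ece — and concatenate.

eceececcececceceeceeceececcececceceece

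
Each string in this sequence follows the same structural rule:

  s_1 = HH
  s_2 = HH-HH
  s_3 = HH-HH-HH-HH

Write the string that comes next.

Every step duplicates the string with '-' between the halves.
So the next term is two copies of HH-HH-HH-HH with '-' between the halves.

HH-HH-HH-HH-HH-HH-HH-HH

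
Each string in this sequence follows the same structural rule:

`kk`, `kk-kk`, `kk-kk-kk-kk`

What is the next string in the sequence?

s(k+1) = s(k)·-·s(k) — each term doubles the last with '-' between the halves.
One more doubling of kk-kk-kk-kk gives the answer.

kk-kk-kk-kk-kk-kk-kk-kk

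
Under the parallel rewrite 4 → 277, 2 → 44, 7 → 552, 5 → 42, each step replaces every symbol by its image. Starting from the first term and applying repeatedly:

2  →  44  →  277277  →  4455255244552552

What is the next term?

277277424244424244277277424244424244

Applying the rule to each of the 16 symbols of 4455255244552552 gives the pieces 277 277 42 42 44 42 42 44 277 277 42 42 44 42 42 44, which concatenate to the answer.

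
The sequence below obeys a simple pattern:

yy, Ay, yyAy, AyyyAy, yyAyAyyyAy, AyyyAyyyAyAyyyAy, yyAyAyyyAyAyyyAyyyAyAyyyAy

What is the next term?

From term 3 onward, concatenate the second-to-last term with the last: yy·Ay = yyAy, Ay·yyAy = AyyyAy, …
The next term joins AyyyAyyyAyAyyyAy and yyAyAyyyAyAyyyAyyyAyAyyyAy.

AyyyAyyyAyAyyyAyyyAyAyyyAyAyyyAyyyAyAyyyAy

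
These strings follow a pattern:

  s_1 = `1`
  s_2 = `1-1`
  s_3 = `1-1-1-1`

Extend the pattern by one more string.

s(k+1) = s(k)·-·s(k) — each term doubles the last with '-' between the halves.
One more doubling of 1-1-1-1 gives the answer.

1-1-1-1-1-1-1-1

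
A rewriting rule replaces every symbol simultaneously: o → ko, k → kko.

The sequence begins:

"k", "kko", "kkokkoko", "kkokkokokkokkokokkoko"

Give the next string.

Rewriting the 21 symbols of kkokkokokkokkokokkoko one by one yields kko kko ko kko kko ko kko ko kko kko ko kko kko ko kko ko kko kko ko kko ko; concatenated:

kkokkokokkokkokokkokokkokkokokkokkokokkokokkokkokokkoko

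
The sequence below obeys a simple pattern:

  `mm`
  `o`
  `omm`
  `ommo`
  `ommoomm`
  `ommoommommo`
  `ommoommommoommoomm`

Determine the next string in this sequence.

ommoommommoommoommommoommommo

This is a Fibonacci-style word recurrence s(k) = s(k−1)·s(k−2): e.g. o·mm = omm.
So term 8 is ommoommommoommoomm·ommoommommo.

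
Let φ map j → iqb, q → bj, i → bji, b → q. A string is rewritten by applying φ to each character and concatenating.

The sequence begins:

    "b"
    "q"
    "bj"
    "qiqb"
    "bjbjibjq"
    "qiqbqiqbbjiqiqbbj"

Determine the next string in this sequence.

Replace each of the 17 characters of qiqbqiqbbjiqiqbbj in place — bj bji bj q bj bji bj q q iqb bji bj bji bj q q iqb — and concatenate.

bjbjibjqbjbjibjqqiqbbjibjbjibjqqiqb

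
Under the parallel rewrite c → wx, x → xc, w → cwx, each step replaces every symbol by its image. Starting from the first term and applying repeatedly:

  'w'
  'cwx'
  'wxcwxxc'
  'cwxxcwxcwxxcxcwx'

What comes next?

wxcwxxcxcwxcwxxcwxcwxxcxcwxxcwxcwxxc

Replace each of the 16 characters of cwxxcwxcwxxcxcwx in place — wx cwx xc xc wx cwx xc wx cwx xc xc wx xc wx cwx xc — and concatenate.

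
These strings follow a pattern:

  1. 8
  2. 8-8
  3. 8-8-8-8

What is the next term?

8-8-8-8-8-8-8-8

Every step duplicates the string with '-' between the halves.
One more doubling of 8-8-8-8 gives the answer.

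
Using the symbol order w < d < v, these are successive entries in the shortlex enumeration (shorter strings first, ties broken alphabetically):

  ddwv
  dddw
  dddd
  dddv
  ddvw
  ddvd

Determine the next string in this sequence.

Find the rightmost character of ddvd below v, bump it to the next letter, and reset everything to its right to w.

ddvv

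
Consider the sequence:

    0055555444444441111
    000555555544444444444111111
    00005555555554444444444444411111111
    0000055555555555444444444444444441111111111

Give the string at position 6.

00000005555555555555554444444444444444444444411111111111111

Each string has the form 0^{n} 5^{2n+1} 4^{3n+2} 1^{2n}, where the shown terms are n = 2, 3, 4, 5.
For term 6, n = 7, so the run lengths are 7, 15, 23, 14.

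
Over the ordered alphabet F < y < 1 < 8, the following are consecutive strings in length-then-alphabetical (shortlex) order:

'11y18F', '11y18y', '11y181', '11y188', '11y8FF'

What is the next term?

The successor of 11y8FF increments the rightmost position that isn't already 8 and resets every position after it to F.

11y8Fy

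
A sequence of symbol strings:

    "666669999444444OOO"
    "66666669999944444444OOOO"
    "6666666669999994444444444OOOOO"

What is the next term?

666666666669999999444444444444OOOOOO

The n-th term is 2n-1 6's then n+1 9's then 2n 4's then n O's, where the shown terms are n = 3, 4, 5.
Setting n = 6 gives 11, 7, 12, 6 characters in each block.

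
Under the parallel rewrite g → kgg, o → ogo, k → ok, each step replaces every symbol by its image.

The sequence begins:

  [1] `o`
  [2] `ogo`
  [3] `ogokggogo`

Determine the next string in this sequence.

Expanding ogokggogo: o→ogo, g→kgg, o→ogo, k→ok, g→kgg, g→kgg, o→ogo, g→kgg, o→ogo. Concatenated: ogo kgg ogo ok kgg kgg ogo kgg ogo.

ogokggogookkggkggogokggogo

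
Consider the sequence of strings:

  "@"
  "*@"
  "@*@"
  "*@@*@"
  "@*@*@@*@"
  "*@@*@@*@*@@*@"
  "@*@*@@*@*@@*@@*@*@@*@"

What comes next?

*@@*@@*@*@@*@@*@*@@*@*@@*@@*@*@@*@

From term 3 onward, concatenate the second-to-last term with the last: @·*@ = @*@, *@·@*@ = *@@*@, …
So term 8 is *@@*@@*@*@@*@·@*@*@@*@*@@*@@*@*@@*@.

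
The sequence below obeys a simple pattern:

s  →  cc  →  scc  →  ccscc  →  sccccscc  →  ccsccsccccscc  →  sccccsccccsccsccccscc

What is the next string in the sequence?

From term 3 onward, concatenate the second-to-last term with the last: s·cc = scc, cc·scc = ccscc, …
So term 8 is ccsccsccccscc·sccccsccccsccsccccscc.

ccsccsccccsccsccccsccccsccsccccscc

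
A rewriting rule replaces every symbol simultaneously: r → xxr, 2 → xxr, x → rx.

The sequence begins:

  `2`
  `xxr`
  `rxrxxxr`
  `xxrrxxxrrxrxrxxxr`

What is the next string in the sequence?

φ(xxrrxxxrrxrxrxxxr) expands symbol-by-symbol to rx rx xxr xxr rx rx rx xxr xxr rx xxr rx xxr rx rx rx xxr; joining the 17 pieces gives the next term.

rxrxxxrxxrrxrxrxxxrxxrrxxxrrxxxrrxrxrxxxr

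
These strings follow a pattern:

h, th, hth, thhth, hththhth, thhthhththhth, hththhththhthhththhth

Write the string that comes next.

From term 3 onward, concatenate the second-to-last term with the last: h·th = hth, th·hth = thhth, …
The next term joins thhthhththhth and hththhththhthhththhth.

thhthhththhthhththhththhthhththhth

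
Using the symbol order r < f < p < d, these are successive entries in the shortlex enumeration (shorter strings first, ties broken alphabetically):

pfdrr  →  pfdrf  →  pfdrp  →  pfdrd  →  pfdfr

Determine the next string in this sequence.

The successor of pfdfr increments the rightmost position that isn't already d and resets every position after it to r.

pfdff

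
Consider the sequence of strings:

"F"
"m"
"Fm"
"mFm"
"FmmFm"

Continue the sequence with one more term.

mFmFmmFm

This is a Fibonacci-style word recurrence s(k) = s(k−2)·s(k−1): e.g. F·m = Fm.
Continuing: mFm · FmmFm gives term 6.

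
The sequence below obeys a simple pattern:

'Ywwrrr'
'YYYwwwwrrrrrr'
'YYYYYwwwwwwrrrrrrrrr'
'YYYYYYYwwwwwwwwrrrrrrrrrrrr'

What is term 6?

YYYYYYYYYYYwwwwwwwwwwwwrrrrrrrrrrrrrrrrrr

The n-th term is 2n-1 Y's then 2n w's then 3n r's (n = 1, 2, …).
At n = 6 the blocks have lengths 11, 12, 18.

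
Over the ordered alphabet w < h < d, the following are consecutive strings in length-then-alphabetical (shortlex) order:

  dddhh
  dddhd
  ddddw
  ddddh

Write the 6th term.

wwwwww

Continuing the enumeration 2 steps past ddddh: ddddh → ddddd → (answer).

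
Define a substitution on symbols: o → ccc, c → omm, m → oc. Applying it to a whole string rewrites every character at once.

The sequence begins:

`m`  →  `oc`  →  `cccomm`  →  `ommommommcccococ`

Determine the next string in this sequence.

φ(ommommommcccococ) expands symbol-by-symbol to ccc oc oc ccc oc oc ccc oc oc omm omm omm ccc omm ccc omm; joining the 16 pieces gives the next term.

cccococcccococcccococommommommcccommcccomm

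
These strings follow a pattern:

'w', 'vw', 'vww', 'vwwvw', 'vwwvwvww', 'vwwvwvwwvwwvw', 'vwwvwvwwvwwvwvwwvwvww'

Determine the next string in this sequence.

vwwvwvwwvwwvwvwwvwvwwvwwvwvwwvwwvw

Each term (from the third on) is the previous term followed by the one before it: term 3 = vw·w = vww.
So term 8 is vwwvwvwwvwwvwvwwvwvww·vwwvwvwwvwwvw.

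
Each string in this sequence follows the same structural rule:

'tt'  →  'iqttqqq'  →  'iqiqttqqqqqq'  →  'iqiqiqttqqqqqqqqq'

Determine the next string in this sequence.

s(k+1) = iq·s(k)·qqq, so each term gains iq as a prefix and qqq as a suffix.
One more step from iqiqiqttqqqqqqqqq gives the answer.

iqiqiqiqttqqqqqqqqqqqq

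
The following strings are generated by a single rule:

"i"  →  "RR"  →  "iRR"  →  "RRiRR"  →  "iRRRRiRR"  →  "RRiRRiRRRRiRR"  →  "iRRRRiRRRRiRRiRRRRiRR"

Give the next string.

RRiRRiRRRRiRRiRRRRiRRRRiRRiRRRRiRR

Each term (from the third on) is the two preceding terms concatenated in order: term 3 = i·RR = iRR.
Continuing: RRiRRiRRRRiRR · iRRRRiRRRRiRRiRRRRiRR gives term 8.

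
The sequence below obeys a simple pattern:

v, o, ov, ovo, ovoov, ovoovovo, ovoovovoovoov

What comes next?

Each term (from the third on) is the previous term followed by the one before it: term 3 = o·v = ov.
So term 8 is ovoovovoovoov·ovoovovo.

ovoovovoovoovovoovovo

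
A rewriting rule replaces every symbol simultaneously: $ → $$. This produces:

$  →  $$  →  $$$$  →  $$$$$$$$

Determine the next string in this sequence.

$$$$$$$$$$$$$$$$

Expanding $$$$$$$$: $→$$, $→$$, $→$$, $→$$, $→$$, $→$$, $→$$, $→$$. Concatenated: $$ $$ $$ $$ $$ $$ $$ $$.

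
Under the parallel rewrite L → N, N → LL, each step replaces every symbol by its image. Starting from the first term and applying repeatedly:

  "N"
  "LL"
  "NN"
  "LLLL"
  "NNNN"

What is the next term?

Rewriting each symbol of NNNN: N→LL, N→LL, N→LL, N→LL, which concatenates to LL LL LL LL.

LLLLLLLL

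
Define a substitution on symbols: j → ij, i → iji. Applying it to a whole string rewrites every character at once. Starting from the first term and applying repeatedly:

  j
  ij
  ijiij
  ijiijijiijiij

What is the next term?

ijiijijiijiijijiijijiijiijijiijiij

φ(ijiijijiijiij) expands symbol-by-symbol to iji ij iji iji ij iji ij iji iji ij iji iji ij; joining the 13 pieces gives the next term.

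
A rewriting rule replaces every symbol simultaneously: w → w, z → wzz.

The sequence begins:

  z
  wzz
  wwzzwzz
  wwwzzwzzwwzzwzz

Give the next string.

φ(wwwzzwzzwwzzwzz) expands symbol-by-symbol to w w w wzz wzz w wzz wzz w w wzz wzz w wzz wzz; joining the 15 pieces gives the next term.

wwwwzzwzzwwzzwzzwwwzzwzzwwzzwzz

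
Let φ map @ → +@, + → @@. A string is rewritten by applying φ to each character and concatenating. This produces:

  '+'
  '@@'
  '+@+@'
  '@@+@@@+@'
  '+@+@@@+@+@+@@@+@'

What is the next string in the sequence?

@@+@@@+@+@+@@@+@@@+@@@+@+@+@@@+@

φ(+@+@@@+@+@+@@@+@) expands symbol-by-symbol to @@ +@ @@ +@ +@ +@ @@ +@ @@ +@ @@ +@ +@ +@ @@ +@; joining the 16 pieces gives the next term.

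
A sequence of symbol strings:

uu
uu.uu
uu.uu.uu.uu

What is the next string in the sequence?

uu.uu.uu.uu.uu.uu.uu.uu

s(k+1) = s(k)·.·s(k) — each term doubles the last with '.' between the halves.
So the next term is two copies of uu.uu.uu.uu with '.' between the halves.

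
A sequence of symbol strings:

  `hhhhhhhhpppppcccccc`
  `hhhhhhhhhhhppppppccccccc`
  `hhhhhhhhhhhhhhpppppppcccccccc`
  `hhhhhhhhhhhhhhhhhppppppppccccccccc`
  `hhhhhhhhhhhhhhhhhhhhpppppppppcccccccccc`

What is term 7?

hhhhhhhhhhhhhhhhhhhhhhhhhhpppppppppppcccccccccccc

Each string has the form h^{3n-1} p^{n+2} c^{n+3}, where the shown terms are n = 3, 4, 5, 6, 7.
For term 7, n = 9, so the run lengths are 26, 11, 12.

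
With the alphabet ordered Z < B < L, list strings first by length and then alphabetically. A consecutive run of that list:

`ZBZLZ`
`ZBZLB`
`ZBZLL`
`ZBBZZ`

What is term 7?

ZBBBZ

Stepping forward 3 times from ZBBZZ: ZBBZZ → ZBBZB → ZBBZL, then the target.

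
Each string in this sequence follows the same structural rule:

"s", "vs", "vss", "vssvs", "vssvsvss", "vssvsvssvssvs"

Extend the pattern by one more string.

vssvsvssvssvsvssvsvss

Each term (from the third on) is the previous term followed by the one before it: term 3 = vs·s = vss.
The next term joins vssvsvssvssvs and vssvsvss.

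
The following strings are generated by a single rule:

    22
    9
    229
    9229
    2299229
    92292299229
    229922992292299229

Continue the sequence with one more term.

From term 3 onward, concatenate the second-to-last term with the last: 22·9 = 229, 9·229 = 9229, …
The next term joins 92292299229 and 229922992292299229.

92292299229229922992292299229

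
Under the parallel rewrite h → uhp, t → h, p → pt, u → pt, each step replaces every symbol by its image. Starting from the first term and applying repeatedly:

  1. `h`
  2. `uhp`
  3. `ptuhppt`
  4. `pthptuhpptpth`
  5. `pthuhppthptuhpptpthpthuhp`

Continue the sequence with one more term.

Rewriting the 25 symbols of pthuhppthptuhpptpthpthuhp one by one yields pt h uhp pt uhp pt pt h uhp pt h pt uhp pt pt h pt h uhp pt h uhp pt uhp pt; concatenated:

pthuhpptuhpptpthuhppthptuhpptpthpthuhppthuhpptuhppt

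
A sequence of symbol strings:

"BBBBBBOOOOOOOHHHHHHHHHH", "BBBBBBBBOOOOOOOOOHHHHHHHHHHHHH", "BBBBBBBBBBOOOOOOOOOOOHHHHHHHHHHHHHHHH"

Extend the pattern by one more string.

BBBBBBBBBBBBOOOOOOOOOOOOOHHHHHHHHHHHHHHHHHHH

Each string has the form B^{2n} O^{2n+1} H^{3n+1}, where the shown terms are n = 3, 4, 5.
For the next term, n = 6, so the run lengths are 12, 13, 19.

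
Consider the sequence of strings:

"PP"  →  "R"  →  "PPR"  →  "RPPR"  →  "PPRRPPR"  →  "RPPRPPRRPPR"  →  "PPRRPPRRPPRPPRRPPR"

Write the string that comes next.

RPPRPPRRPPRPPRRPPRRPPRPPRRPPR

This is a Fibonacci-style word recurrence s(k) = s(k−2)·s(k−1): e.g. PP·R = PPR.
So term 8 is RPPRPPRRPPR·PPRRPPRRPPRPPRRPPR.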